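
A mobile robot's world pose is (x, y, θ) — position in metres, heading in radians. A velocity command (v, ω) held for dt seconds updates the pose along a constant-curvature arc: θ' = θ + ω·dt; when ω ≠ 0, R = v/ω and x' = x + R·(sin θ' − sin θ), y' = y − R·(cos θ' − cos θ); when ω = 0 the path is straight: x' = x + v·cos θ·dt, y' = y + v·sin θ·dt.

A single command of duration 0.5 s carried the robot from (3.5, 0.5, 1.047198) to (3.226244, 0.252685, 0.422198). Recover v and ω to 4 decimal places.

v = -0.7500, ω = -1.2500

Δθ = 0.422198 − 1.047198 = -0.625000
ω = Δθ/dt = -0.625000/0.5 = -1.2500
R = Δx/(sin θ' − sin θ) = 0.6000
v = R·ω = 0.6000·-1.2500 = -0.7500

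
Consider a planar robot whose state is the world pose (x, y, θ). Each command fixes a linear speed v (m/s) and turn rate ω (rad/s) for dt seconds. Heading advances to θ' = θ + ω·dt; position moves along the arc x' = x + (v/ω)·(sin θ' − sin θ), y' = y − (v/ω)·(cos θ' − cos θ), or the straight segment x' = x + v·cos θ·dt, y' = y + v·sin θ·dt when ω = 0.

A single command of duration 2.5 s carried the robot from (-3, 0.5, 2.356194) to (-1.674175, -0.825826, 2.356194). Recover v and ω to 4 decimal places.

v = -0.7500, ω = 0.0000

Δθ = 2.356194 − 2.356194 = 0.000000
ω = Δθ/dt = 0.000000/2.5 = 0.0000
ω = 0 → v = (Δx·cos θ + Δy·sin θ)/dt = -0.7500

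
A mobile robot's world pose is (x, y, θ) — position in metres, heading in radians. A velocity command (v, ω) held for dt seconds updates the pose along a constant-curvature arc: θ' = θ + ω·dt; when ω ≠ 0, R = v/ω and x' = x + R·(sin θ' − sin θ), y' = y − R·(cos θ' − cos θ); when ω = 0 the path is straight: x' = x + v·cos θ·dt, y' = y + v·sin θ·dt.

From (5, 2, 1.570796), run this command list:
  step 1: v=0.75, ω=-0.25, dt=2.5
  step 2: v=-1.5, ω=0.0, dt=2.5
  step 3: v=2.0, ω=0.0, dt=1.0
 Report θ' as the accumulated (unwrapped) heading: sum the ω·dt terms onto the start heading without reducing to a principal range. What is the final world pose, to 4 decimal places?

(4.5432, 2.3361, 0.9458)

step 1: θ'=0.9458 (R=-3.0000) → pose (5.5671, 3.7553, 0.9458)
step 2: θ'=0.9458 (straight) → pose (3.3730, 0.7142, 0.9458)
step 3: θ'=0.9458 (straight) → pose (4.5432, 2.3361, 0.9458)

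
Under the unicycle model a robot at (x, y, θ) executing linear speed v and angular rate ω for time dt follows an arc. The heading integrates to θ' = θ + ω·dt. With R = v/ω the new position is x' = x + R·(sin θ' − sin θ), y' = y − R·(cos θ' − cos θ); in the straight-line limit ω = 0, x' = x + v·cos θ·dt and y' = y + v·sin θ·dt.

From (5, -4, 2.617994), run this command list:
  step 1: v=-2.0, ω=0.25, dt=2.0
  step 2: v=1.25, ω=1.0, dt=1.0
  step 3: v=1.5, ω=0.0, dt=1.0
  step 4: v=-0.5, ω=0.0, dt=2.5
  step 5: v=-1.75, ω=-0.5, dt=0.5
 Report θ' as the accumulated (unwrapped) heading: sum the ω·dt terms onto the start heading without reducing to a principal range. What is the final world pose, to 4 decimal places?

step 1: θ'=3.1180 (R=-8.0000) → pose (8.8112, -5.0696, 3.1180)
step 2: θ'=4.1180 (R=1.2500) → pose (7.7461, -5.6192, 4.1180)
step 3: θ'=4.1180 (straight) → pose (6.9061, -6.8619, 4.1180)
step 4: θ'=4.1180 (straight) → pose (7.6061, -5.8263, 4.1180)
step 5: θ'=3.8680 (R=3.5000) → pose (8.1812, -5.1699, 3.8680)

(8.1812, -5.1699, 3.8680)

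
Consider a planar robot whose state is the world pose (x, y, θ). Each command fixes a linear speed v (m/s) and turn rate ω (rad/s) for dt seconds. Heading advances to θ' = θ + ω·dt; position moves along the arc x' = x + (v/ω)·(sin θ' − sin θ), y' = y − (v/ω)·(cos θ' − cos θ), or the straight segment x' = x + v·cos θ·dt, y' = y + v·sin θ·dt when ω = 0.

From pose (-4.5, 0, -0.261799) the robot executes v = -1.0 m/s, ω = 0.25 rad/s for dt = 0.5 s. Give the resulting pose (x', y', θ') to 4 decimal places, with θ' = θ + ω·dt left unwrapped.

θ' = -0.2618 + 0.25·0.5 = -0.1368
R = v/ω = -1.0/0.25 = -4.0000
x' = -4.5 + -4.0000·(sin -0.1368 − sin -0.2618) = -4.9898
y' = 0 − -4.0000·(cos -0.1368 − cos -0.2618) = 0.0989

(-4.9898, 0.0989, -0.1368)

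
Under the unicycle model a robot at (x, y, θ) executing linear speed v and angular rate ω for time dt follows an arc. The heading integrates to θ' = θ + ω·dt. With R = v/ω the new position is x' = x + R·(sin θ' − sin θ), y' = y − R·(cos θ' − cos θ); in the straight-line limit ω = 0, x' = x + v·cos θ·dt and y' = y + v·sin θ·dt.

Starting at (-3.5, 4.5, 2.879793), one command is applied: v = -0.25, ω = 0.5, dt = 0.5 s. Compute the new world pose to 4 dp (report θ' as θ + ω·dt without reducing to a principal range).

θ' = 2.8798 + 0.5·0.5 = 3.1298
R = v/ω = -0.25/0.5 = -0.5000
x' = -3.5 + -0.5000·(sin 3.1298 − sin 2.8798) = -3.3765
y' = 4.5 − -0.5000·(cos 3.1298 − cos 2.8798) = 4.4830

(-3.3765, 4.4830, 3.1298)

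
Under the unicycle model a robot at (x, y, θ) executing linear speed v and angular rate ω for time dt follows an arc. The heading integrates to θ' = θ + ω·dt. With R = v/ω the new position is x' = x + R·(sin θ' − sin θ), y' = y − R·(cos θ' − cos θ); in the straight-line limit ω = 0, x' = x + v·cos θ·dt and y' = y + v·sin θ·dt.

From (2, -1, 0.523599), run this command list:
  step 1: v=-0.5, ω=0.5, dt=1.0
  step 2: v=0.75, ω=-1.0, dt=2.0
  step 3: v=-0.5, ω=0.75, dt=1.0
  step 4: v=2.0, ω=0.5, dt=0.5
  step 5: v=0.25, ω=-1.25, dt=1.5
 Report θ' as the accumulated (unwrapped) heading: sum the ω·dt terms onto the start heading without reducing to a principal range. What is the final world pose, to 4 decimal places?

step 1: θ'=1.0236 (R=-1.0000) → pose (1.6460, -1.3457, 1.0236)
step 2: θ'=-0.9764 (R=-0.7500) → pose (2.9079, -1.3159, -0.9764)
step 3: θ'=-0.2264 (R=-0.6667) → pose (2.5052, -1.0396, -0.2264)
step 4: θ'=0.0236 (R=4.0000) → pose (3.4975, -1.1406, 0.0236)
step 5: θ'=-1.8514 (R=-0.2000) → pose (3.6944, -1.3959, -1.8514)

(3.6944, -1.3959, -1.8514)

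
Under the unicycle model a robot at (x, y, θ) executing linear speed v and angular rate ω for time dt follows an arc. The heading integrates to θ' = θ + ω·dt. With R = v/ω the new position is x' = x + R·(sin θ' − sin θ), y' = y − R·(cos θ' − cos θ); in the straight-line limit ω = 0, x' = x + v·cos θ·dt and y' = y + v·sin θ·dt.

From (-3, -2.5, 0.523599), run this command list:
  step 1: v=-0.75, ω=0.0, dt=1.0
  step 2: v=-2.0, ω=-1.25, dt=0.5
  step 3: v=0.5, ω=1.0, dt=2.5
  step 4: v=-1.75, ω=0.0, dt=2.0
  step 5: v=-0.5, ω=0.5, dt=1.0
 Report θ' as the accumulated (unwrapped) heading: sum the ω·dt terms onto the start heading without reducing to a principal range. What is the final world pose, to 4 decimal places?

step 1: θ'=0.5236 (straight) → pose (-3.6495, -2.8750, 0.5236)
step 2: θ'=-0.1014 (R=1.6000) → pose (-4.6115, -3.0811, -0.1014)
step 3: θ'=2.3986 (R=0.5000) → pose (-4.2226, -2.2155, 2.3986)
step 4: θ'=2.3986 (straight) → pose (-1.6451, -4.5832, 2.3986)
step 5: θ'=2.8986 (R=-1.0000) → pose (-1.2092, -4.8174, 2.8986)

(-1.2092, -4.8174, 2.8986)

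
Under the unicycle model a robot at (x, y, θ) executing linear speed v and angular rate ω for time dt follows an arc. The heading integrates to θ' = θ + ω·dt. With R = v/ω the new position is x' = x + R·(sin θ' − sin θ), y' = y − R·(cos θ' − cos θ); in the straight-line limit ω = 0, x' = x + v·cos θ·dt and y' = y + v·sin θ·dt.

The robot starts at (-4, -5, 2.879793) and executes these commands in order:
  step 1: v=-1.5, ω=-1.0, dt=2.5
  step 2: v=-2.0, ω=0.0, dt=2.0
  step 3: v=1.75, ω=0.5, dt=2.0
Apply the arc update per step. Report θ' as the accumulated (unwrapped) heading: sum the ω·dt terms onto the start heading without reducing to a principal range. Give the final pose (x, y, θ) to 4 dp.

(-5.4083, -6.7388, 1.3798)

step 1: θ'=0.3798 (R=1.5000) → pose (-3.8321, -7.8420, 0.3798)
step 2: θ'=0.3798 (straight) → pose (-7.5471, -9.3249, 0.3798)
step 3: θ'=1.3798 (R=3.5000) → pose (-5.4083, -6.7388, 1.3798)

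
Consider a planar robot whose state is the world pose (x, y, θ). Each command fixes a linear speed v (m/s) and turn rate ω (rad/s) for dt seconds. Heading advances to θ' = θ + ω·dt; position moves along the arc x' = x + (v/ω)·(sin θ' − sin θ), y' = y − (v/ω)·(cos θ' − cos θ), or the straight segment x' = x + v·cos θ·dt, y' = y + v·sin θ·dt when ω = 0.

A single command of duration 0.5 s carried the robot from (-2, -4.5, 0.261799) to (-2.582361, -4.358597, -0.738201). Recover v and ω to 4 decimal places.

Δθ = -0.738201 − 0.261799 = -1.000000
ω = Δθ/dt = -1.000000/0.5 = -2.0000
R = Δx/(sin θ' − sin θ) = 0.6250
v = R·ω = 0.6250·-2.0000 = -1.2500

v = -1.2500, ω = -2.0000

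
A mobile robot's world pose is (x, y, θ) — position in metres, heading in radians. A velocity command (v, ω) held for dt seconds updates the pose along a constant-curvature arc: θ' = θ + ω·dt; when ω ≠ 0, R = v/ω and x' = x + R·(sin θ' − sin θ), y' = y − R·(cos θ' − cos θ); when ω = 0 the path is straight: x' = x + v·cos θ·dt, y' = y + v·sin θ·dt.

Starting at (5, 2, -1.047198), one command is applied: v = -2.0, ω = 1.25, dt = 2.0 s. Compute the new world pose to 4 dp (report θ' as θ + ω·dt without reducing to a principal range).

θ' = -1.0472 + 1.25·2.0 = 1.4528
R = v/ω = -2.0/1.25 = -1.6000
x' = 5 + -1.6000·(sin 1.4528 − sin -1.0472) = 2.0255
y' = 2 − -1.6000·(cos 1.4528 − cos -1.0472) = 1.3884

(2.0255, 1.3884, 1.4528)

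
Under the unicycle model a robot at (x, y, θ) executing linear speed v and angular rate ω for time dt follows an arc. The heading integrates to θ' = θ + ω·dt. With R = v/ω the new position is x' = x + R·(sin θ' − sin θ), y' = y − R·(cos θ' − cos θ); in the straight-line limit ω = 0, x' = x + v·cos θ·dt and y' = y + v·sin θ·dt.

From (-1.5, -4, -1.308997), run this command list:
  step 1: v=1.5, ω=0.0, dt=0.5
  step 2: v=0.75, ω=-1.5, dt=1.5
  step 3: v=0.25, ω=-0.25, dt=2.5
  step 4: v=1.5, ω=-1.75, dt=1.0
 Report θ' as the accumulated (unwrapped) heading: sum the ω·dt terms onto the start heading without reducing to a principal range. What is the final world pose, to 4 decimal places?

(-2.0028, -3.6634, -5.9340)

step 1: θ'=-1.3090 (straight) → pose (-1.3059, -4.7244, -1.3090)
step 2: θ'=-3.5590 (R=-0.5000) → pose (-1.9915, -5.3109, -3.5590)
step 3: θ'=-4.1840 (R=-1.0000) → pose (-2.4498, -4.9009, -4.1840)
step 4: θ'=-5.9340 (R=-0.8571) → pose (-2.0028, -3.6634, -5.9340)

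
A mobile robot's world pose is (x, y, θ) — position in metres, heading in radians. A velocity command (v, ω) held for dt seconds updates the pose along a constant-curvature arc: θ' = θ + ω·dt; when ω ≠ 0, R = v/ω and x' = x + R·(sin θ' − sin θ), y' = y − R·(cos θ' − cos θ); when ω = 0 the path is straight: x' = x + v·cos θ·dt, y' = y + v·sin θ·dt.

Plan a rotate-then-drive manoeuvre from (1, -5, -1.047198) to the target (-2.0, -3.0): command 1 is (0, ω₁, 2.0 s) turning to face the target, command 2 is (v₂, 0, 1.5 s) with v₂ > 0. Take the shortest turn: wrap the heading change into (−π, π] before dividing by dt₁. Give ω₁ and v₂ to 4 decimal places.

ω₁ = -1.3412, v₂ = 2.4037

heading to target = atan2(-3−-5, -2−1) = 2.5536
Δθ = wrap(2.5536 − -1.0472) = -2.6824; ω₁ = Δθ/dt₁ = -1.3412
distance = √((-2−1)² + (-3−-5)²) = 3.6056; v₂ = distance/dt₂ = 2.4037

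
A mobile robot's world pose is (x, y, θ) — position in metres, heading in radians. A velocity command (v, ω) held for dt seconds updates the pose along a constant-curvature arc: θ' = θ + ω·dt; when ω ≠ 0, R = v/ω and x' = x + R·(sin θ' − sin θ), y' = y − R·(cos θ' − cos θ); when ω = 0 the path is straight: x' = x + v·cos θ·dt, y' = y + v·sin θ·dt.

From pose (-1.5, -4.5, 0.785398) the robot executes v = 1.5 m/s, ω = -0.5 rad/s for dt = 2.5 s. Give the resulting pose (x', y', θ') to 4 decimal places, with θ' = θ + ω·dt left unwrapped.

(1.9655, -3.9393, -0.4646)

θ' = 0.7854 + -0.5·2.5 = -0.4646
R = v/ω = 1.5/-0.5 = -3.0000
x' = -1.5 + -3.0000·(sin -0.4646 − sin 0.7854) = 1.9655
y' = -4.5 − -3.0000·(cos -0.4646 − cos 0.7854) = -3.9393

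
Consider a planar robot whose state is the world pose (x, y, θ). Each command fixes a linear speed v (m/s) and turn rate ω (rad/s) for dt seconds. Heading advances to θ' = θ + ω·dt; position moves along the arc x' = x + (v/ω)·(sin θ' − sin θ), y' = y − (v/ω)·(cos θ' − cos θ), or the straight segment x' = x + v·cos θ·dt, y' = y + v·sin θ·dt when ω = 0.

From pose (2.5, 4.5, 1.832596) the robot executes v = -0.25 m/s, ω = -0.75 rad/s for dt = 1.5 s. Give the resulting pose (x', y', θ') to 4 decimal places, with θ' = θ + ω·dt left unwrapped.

(2.3947, 4.1604, 0.7076)

θ' = 1.8326 + -0.75·1.5 = 0.7076
R = v/ω = -0.25/-0.75 = 0.3333
x' = 2.5 + 0.3333·(sin 0.7076 − sin 1.8326) = 2.3947
y' = 4.5 − 0.3333·(cos 0.7076 − cos 1.8326) = 4.1604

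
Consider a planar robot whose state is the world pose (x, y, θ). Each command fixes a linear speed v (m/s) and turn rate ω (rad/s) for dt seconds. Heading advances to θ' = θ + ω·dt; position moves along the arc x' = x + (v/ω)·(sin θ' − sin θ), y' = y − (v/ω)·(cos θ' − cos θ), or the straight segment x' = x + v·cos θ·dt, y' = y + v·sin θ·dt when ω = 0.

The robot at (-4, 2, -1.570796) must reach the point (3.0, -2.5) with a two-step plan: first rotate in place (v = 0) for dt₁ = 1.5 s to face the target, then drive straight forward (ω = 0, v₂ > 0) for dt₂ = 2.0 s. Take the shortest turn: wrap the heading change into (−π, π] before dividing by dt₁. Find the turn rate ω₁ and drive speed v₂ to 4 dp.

heading to target = atan2(-2.5−2, 3−-4) = -0.5713
Δθ = wrap(-0.5713 − -1.5708) = 0.9995; ω₁ = Δθ/dt₁ = 0.6663
distance = √((3−-4)² + (-2.5−2)²) = 8.3217; v₂ = distance/dt₂ = 4.1608

ω₁ = 0.6663, v₂ = 4.1608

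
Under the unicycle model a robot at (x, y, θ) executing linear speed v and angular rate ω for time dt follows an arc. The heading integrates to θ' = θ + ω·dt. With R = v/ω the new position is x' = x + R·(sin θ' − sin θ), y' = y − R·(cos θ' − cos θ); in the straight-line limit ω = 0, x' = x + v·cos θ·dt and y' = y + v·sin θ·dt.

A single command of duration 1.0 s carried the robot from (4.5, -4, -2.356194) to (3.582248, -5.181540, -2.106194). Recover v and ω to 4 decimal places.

v = 1.5000, ω = 0.2500

Δθ = -2.106194 − -2.356194 = 0.250000
ω = Δθ/dt = 0.250000/1.0 = 0.2500
R = −Δy/(cos θ' − cos θ) = 6.0000
v = R·ω = 6.0000·0.2500 = 1.5000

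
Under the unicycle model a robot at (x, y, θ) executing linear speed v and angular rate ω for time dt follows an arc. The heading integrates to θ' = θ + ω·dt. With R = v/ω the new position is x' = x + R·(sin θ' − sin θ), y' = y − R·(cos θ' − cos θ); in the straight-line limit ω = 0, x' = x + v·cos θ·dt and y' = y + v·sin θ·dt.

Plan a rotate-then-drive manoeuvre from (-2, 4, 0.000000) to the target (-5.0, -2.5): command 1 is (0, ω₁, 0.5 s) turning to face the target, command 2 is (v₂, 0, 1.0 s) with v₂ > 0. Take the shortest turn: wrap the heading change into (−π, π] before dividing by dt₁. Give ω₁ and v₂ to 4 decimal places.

heading to target = atan2(-2.5−4, -5−-2) = -2.0032
Δθ = wrap(-2.0032 − 0.0000) = -2.0032; ω₁ = Δθ/dt₁ = -4.0064
distance = √((-5−-2)² + (-2.5−4)²) = 7.1589; v₂ = distance/dt₂ = 7.1589

ω₁ = -4.0064, v₂ = 7.1589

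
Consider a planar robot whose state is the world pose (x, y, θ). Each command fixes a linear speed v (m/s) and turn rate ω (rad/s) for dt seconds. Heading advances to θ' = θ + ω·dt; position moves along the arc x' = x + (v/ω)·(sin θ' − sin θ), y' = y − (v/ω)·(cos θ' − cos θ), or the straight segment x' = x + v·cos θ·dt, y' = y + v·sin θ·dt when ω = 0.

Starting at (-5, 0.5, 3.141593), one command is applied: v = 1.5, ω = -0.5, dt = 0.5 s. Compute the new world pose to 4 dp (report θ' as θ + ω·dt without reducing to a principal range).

(-5.7422, 0.5933, 2.8916)

θ' = 3.1416 + -0.5·0.5 = 2.8916
R = v/ω = 1.5/-0.5 = -3.0000
x' = -5 + -3.0000·(sin 2.8916 − sin 3.1416) = -5.7422
y' = 0.5 − -3.0000·(cos 2.8916 − cos 3.1416) = 0.5933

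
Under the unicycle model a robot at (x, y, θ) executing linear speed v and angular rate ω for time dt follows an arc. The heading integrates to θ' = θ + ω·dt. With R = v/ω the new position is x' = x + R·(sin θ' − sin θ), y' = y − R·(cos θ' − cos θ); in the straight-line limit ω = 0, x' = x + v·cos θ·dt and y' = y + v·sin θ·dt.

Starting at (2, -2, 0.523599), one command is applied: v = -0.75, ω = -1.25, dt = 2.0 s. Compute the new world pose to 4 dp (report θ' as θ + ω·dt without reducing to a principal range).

θ' = 0.5236 + -1.25·2.0 = -1.9764
R = v/ω = -0.75/-1.25 = 0.6000
x' = 2 + 0.6000·(sin -1.9764 − sin 0.5236) = 1.1487
y' = -2 − 0.6000·(cos -1.9764 − cos 0.5236) = -1.2436

(1.1487, -1.2436, -1.9764)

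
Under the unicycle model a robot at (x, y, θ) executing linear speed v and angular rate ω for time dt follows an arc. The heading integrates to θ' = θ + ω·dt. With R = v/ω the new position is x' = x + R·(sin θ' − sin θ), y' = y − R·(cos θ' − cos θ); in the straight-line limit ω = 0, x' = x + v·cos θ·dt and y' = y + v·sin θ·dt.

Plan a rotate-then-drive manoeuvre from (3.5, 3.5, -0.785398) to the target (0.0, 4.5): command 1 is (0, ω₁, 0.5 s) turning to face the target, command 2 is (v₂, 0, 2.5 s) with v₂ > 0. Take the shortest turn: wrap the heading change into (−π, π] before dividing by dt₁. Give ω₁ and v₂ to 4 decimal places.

heading to target = atan2(4.5−3.5, 0−3.5) = 2.8633
Δθ = wrap(2.8633 − -0.7854) = -2.6345; ω₁ = Δθ/dt₁ = -5.2690
distance = √((0−3.5)² + (4.5−3.5)²) = 3.6401; v₂ = distance/dt₂ = 1.4560

ω₁ = -5.2690, v₂ = 1.4560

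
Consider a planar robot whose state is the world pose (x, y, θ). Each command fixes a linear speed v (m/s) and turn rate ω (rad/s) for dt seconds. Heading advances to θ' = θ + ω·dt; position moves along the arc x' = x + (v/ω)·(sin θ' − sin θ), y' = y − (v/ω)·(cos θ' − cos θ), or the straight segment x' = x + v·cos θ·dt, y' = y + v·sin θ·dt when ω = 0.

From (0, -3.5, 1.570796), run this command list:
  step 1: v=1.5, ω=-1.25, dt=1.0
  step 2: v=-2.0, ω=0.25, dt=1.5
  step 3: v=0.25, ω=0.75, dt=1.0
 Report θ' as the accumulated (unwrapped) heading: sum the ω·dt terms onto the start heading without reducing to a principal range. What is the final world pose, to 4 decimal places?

(-1.6667, -3.5985, 1.4458)

step 1: θ'=0.3208 (R=-1.2000) → pose (0.8216, -2.3612, 0.3208)
step 2: θ'=0.6958 (R=-8.0000) → pose (-1.7838, -3.8127, 0.6958)
step 3: θ'=1.4458 (R=0.3333) → pose (-1.6667, -3.5985, 1.4458)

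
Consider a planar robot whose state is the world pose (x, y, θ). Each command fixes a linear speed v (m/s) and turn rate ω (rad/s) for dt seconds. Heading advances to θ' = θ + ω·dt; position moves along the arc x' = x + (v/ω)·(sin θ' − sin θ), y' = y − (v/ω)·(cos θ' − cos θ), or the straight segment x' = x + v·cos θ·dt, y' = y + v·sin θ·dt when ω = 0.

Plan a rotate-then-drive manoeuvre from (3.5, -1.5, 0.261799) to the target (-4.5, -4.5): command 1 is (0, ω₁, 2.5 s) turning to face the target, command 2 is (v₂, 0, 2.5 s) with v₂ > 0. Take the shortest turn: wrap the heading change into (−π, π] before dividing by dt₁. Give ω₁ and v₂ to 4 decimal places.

ω₁ = -1.2178, v₂ = 3.4176

heading to target = atan2(-4.5−-1.5, -4.5−3.5) = -2.7828
Δθ = wrap(-2.7828 − 0.2618) = -3.0446; ω₁ = Δθ/dt₁ = -1.2178
distance = √((-4.5−3.5)² + (-4.5−-1.5)²) = 8.5440; v₂ = distance/dt₂ = 3.4176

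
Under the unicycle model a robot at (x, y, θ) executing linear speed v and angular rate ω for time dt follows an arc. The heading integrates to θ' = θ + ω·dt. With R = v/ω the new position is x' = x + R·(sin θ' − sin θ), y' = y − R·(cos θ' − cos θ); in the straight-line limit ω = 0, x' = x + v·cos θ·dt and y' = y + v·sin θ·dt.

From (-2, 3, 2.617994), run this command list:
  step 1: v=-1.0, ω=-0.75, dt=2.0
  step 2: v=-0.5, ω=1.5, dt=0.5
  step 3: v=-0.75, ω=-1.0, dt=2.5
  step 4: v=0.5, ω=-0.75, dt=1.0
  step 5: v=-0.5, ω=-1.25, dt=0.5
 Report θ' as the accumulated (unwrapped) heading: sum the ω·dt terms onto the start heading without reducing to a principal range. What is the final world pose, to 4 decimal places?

step 1: θ'=1.1180 (R=1.3333) → pose (-1.4677, 1.2620, 1.1180)
step 2: θ'=1.8680 (R=-0.3333) → pose (-1.4867, 1.0185, 1.8680)
step 3: θ'=-0.6320 (R=0.7500) → pose (-2.6469, 0.1938, -0.6320)
step 4: θ'=-1.3820 (R=-0.6667) → pose (-2.3859, -0.2190, -1.3820)
step 5: θ'=-2.0070 (R=0.4000) → pose (-2.3555, 0.0251, -2.0070)

(-2.3555, 0.0251, -2.0070)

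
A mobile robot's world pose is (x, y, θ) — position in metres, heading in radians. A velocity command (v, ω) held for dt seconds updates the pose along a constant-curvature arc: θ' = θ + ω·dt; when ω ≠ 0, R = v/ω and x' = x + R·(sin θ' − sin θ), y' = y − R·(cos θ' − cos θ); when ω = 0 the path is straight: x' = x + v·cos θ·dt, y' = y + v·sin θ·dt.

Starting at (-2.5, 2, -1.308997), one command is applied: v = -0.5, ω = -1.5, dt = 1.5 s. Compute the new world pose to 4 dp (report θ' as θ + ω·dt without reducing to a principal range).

(-2.0429, 2.3910, -3.5590)

θ' = -1.3090 + -1.5·1.5 = -3.5590
R = v/ω = -0.5/-1.5 = 0.3333
x' = -2.5 + 0.3333·(sin -3.5590 − sin -1.3090) = -2.0429
y' = 2 − 0.3333·(cos -3.5590 − cos -1.3090) = 2.3910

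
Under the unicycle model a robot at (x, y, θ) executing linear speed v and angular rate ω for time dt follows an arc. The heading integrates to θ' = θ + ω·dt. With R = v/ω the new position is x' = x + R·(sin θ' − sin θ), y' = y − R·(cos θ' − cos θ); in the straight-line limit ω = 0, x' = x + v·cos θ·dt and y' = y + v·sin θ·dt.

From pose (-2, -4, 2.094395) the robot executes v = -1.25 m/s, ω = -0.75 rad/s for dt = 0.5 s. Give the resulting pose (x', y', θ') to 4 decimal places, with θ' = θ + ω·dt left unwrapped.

(-1.7951, -4.5866, 1.7194)

θ' = 2.0944 + -0.75·0.5 = 1.7194
R = v/ω = -1.25/-0.75 = 1.6667
x' = -2 + 1.6667·(sin 1.7194 − sin 2.0944) = -1.7951
y' = -4 − 1.6667·(cos 1.7194 − cos 2.0944) = -4.5866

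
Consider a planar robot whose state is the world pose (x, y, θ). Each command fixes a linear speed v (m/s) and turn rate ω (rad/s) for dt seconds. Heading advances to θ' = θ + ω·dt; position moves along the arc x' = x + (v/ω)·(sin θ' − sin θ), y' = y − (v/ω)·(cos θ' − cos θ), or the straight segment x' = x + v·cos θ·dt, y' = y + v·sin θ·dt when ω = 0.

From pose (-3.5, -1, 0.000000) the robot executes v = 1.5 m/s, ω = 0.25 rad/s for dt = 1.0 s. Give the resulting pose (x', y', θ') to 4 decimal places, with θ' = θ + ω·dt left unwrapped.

θ' = 0.0000 + 0.25·1.0 = 0.2500
R = v/ω = 1.5/0.25 = 6.0000
x' = -3.5 + 6.0000·(sin 0.2500 − sin 0.0000) = -2.0156
y' = -1 − 6.0000·(cos 0.2500 − cos 0.0000) = -0.8135

(-2.0156, -0.8135, 0.2500)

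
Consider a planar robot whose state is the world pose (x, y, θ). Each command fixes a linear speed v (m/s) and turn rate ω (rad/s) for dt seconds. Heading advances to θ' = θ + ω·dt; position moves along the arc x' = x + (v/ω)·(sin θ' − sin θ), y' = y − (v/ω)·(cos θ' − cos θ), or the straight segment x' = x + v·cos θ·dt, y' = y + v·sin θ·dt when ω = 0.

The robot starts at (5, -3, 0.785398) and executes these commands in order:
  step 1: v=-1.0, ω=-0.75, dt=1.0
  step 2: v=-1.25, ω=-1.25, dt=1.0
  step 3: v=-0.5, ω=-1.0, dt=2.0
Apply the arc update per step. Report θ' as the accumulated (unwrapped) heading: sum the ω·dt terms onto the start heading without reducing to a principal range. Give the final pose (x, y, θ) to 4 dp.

step 1: θ'=0.0354 (R=1.3333) → pose (4.1044, -3.3897, 0.0354)
step 2: θ'=-1.2146 (R=1.0000) → pose (3.1318, -2.7390, -1.2146)
step 3: θ'=-3.2146 (R=0.5000) → pose (3.6368, -2.0660, -3.2146)

(3.6368, -2.0660, -3.2146)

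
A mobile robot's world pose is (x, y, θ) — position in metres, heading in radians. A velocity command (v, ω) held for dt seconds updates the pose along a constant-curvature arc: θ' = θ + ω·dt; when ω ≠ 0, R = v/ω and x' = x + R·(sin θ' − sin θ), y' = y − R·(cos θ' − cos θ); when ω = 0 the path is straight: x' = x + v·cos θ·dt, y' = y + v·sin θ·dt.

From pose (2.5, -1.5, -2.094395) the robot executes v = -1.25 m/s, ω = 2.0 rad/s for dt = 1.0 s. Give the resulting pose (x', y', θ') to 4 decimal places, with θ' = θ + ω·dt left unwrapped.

(2.0176, -0.5653, -0.0944)

θ' = -2.0944 + 2.0·1.0 = -0.0944
R = v/ω = -1.25/2.0 = -0.6250
x' = 2.5 + -0.6250·(sin -0.0944 − sin -2.0944) = 2.0176
y' = -1.5 − -0.6250·(cos -0.0944 − cos -2.0944) = -0.5653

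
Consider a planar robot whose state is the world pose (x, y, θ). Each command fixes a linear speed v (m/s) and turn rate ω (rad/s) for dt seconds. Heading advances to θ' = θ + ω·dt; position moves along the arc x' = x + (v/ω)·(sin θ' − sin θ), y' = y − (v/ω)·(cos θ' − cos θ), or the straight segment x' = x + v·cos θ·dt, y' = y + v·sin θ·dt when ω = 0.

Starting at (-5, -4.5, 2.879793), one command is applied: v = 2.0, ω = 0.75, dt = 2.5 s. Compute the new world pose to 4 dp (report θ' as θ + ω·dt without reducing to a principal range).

(-8.3545, -7.1888, 4.7548)

θ' = 2.8798 + 0.75·2.5 = 4.7548
R = v/ω = 2.0/0.75 = 2.6667
x' = -5 + 2.6667·(sin 4.7548 − sin 2.8798) = -8.3545
y' = -4.5 − 2.6667·(cos 4.7548 − cos 2.8798) = -7.1888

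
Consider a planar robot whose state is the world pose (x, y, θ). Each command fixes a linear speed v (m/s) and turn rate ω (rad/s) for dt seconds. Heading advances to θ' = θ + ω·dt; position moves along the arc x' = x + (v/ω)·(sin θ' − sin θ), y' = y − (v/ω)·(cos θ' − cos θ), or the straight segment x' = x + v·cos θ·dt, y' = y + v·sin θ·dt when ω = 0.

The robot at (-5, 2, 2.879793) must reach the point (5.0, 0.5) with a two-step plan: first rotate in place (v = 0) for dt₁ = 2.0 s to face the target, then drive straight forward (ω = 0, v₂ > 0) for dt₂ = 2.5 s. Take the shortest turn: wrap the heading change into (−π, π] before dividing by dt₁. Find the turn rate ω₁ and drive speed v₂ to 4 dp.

ω₁ = -1.5143, v₂ = 4.0447

heading to target = atan2(0.5−2, 5−-5) = -0.1489
Δθ = wrap(-0.1489 − 2.8798) = -3.0287; ω₁ = Δθ/dt₁ = -1.5143
distance = √((5−-5)² + (0.5−2)²) = 10.1119; v₂ = distance/dt₂ = 4.0447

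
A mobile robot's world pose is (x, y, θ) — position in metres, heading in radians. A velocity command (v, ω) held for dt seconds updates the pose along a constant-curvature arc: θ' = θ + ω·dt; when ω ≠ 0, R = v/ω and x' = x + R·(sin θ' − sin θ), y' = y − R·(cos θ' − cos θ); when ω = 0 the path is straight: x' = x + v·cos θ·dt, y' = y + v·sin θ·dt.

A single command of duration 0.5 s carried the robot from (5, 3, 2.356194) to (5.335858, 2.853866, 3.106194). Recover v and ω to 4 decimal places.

Δθ = 3.106194 − 2.356194 = 0.750000
ω = Δθ/dt = 0.750000/0.5 = 1.5000
R = Δx/(sin θ' − sin θ) = -0.5000
v = R·ω = -0.5000·1.5000 = -0.7500

v = -0.7500, ω = 1.5000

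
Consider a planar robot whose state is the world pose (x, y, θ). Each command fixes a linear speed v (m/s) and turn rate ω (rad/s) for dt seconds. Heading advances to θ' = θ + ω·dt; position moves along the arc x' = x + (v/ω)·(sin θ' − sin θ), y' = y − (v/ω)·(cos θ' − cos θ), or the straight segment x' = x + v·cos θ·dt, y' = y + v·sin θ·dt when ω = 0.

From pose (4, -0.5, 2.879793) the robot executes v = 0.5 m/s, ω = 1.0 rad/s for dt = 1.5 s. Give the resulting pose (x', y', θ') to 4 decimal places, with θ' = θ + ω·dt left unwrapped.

θ' = 2.8798 + 1.0·1.5 = 4.3798
R = v/ω = 0.5/1.0 = 0.5000
x' = 4 + 0.5000·(sin 4.3798 − sin 2.8798) = 3.3980
y' = -0.5 − 0.5000·(cos 4.3798 − cos 2.8798) = -0.8197

(3.3980, -0.8197, 4.3798)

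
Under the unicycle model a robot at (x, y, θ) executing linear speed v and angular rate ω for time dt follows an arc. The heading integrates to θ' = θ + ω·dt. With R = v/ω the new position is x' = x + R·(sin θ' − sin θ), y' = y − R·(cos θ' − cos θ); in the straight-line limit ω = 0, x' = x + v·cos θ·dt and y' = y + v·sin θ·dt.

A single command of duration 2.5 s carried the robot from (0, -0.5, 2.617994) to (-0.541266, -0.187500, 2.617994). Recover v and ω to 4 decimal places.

v = 0.2500, ω = 0.0000

Δθ = 2.617994 − 2.617994 = 0.000000
ω = Δθ/dt = 0.000000/2.5 = 0.0000
ω = 0 → v = (Δx·cos θ + Δy·sin θ)/dt = 0.2500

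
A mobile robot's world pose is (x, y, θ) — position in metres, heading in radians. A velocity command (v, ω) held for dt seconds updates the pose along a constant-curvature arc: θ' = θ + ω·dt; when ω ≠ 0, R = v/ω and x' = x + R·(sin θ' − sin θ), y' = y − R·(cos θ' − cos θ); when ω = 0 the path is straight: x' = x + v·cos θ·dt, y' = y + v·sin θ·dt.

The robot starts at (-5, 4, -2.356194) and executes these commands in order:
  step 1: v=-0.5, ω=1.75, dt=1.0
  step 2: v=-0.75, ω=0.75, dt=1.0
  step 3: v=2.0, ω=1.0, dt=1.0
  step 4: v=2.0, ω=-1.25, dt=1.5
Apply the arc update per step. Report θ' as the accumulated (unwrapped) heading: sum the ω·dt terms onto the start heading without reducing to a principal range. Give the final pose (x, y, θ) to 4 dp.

(-1.6937, 6.2842, -0.7312)

step 1: θ'=-0.6062 (R=-0.2857) → pose (-5.0392, 4.4368, -0.6062)
step 2: θ'=0.1438 (R=-1.0000) → pose (-5.7523, 4.6047, 0.1438)
step 3: θ'=1.1438 (R=2.0000) → pose (-4.2185, 5.7558, 1.1438)
step 4: θ'=-0.7312 (R=-1.6000) → pose (-1.6937, 6.2842, -0.7312)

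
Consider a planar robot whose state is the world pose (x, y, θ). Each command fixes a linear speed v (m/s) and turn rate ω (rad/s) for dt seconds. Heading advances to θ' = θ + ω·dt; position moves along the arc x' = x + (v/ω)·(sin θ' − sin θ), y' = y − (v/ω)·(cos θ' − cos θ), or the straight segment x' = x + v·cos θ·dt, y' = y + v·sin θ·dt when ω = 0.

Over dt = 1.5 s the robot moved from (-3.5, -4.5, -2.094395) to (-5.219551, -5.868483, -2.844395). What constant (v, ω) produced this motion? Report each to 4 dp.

Δθ = -2.844395 − -2.094395 = -0.750000
ω = Δθ/dt = -0.750000/1.5 = -0.5000
R = Δx/(sin θ' − sin θ) = -3.0000
v = R·ω = -3.0000·-0.5000 = 1.5000

v = 1.5000, ω = -0.5000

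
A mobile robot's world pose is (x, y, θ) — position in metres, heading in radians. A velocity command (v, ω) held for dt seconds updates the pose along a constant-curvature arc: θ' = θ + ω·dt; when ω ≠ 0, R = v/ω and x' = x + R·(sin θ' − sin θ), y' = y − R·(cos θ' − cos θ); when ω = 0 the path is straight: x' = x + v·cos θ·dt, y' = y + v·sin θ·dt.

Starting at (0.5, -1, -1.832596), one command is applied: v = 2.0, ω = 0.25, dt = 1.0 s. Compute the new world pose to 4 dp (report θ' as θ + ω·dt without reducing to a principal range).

θ' = -1.8326 + 0.25·1.0 = -1.5826
R = v/ω = 2.0/0.25 = 8.0000
x' = 0.5 + 8.0000·(sin -1.5826 − sin -1.8326) = 0.2280
y' = -1 − 8.0000·(cos -1.5826 − cos -1.8326) = -2.9762

(0.2280, -2.9762, -1.5826)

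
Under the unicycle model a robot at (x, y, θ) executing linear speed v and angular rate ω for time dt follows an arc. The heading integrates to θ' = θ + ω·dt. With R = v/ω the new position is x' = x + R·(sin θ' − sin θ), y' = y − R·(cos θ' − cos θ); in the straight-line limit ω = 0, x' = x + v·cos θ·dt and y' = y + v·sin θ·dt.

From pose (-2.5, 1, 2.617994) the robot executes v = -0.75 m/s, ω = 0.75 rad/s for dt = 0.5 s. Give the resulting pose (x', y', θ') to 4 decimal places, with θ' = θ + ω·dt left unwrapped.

(-2.1481, 0.8770, 2.9930)

θ' = 2.6180 + 0.75·0.5 = 2.9930
R = v/ω = -0.75/0.75 = -1.0000
x' = -2.5 + -1.0000·(sin 2.9930 − sin 2.6180) = -2.1481
y' = 1 − -1.0000·(cos 2.9930 − cos 2.6180) = 0.8770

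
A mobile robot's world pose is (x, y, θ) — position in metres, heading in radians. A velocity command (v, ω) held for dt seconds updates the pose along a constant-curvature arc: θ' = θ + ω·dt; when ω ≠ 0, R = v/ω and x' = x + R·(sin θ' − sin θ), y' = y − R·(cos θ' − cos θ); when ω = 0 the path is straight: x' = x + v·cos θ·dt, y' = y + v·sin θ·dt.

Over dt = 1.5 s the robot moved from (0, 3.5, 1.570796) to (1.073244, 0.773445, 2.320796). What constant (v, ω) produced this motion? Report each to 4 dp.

v = -2.0000, ω = 0.5000

Δθ = 2.320796 − 1.570796 = 0.750000
ω = Δθ/dt = 0.750000/1.5 = 0.5000
R = −Δy/(cos θ' − cos θ) = -4.0000
v = R·ω = -4.0000·0.5000 = -2.0000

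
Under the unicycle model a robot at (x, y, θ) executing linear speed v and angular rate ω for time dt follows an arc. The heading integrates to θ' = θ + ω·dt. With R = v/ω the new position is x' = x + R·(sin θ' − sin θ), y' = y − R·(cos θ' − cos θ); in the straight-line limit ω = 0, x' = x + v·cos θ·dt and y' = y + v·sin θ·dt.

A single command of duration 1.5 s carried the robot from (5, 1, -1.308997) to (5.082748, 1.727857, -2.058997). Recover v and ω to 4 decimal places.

Δθ = -2.058997 − -1.308997 = -0.750000
ω = Δθ/dt = -0.750000/1.5 = -0.5000
R = −Δy/(cos θ' − cos θ) = 1.0000
v = R·ω = 1.0000·-0.5000 = -0.5000

v = -0.5000, ω = -0.5000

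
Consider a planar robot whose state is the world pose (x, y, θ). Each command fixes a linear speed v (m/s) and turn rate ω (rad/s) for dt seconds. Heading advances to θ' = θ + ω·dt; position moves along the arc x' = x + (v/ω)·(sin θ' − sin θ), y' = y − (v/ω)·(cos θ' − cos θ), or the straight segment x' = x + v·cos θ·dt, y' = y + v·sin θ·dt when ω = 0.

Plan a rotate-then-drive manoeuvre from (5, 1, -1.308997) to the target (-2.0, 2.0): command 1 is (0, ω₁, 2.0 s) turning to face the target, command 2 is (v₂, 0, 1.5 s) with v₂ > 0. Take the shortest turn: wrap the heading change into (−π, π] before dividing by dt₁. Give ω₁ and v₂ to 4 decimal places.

heading to target = atan2(2−1, -2−5) = 2.9997
Δθ = wrap(2.9997 − -1.3090) = -1.9745; ω₁ = Δθ/dt₁ = -0.9872
distance = √((-2−5)² + (2−1)²) = 7.0711; v₂ = distance/dt₂ = 4.7140

ω₁ = -0.9872, v₂ = 4.7140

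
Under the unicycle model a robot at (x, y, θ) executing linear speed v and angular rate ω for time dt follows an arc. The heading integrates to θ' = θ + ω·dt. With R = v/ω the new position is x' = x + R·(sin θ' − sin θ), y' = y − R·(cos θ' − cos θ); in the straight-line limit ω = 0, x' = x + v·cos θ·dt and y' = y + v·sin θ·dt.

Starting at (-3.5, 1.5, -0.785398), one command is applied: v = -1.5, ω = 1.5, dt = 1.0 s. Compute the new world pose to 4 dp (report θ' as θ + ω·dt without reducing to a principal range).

(-4.8624, 1.5482, 0.7146)

θ' = -0.7854 + 1.5·1.0 = 0.7146
R = v/ω = -1.5/1.5 = -1.0000
x' = -3.5 + -1.0000·(sin 0.7146 − sin -0.7854) = -4.8624
y' = 1.5 − -1.0000·(cos 0.7146 − cos -0.7854) = 1.5482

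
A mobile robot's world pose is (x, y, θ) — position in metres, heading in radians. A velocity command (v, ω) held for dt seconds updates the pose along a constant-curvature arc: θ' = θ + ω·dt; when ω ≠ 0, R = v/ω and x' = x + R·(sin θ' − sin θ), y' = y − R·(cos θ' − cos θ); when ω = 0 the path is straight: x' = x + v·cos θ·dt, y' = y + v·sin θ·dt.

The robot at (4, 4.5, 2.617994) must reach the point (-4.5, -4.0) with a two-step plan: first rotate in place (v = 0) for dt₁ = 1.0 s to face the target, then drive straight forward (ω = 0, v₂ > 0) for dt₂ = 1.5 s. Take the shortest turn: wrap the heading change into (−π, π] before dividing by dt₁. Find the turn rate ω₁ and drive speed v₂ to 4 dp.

ω₁ = 1.3090, v₂ = 8.0139

heading to target = atan2(-4−4.5, -4.5−4) = -2.3562
Δθ = wrap(-2.3562 − 2.6180) = 1.3090; ω₁ = Δθ/dt₁ = 1.3090
distance = √((-4.5−4)² + (-4−4.5)²) = 12.0208; v₂ = distance/dt₂ = 8.0139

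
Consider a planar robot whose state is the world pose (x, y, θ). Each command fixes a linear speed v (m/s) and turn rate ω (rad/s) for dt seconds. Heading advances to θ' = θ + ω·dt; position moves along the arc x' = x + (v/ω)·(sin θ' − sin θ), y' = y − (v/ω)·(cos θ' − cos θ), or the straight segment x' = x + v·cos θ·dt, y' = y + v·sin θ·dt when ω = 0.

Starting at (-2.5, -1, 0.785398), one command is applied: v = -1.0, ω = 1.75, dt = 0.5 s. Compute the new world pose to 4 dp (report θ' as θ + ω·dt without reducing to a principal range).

θ' = 0.7854 + 1.75·0.5 = 1.6604
R = v/ω = -1.0/1.75 = -0.5714
x' = -2.5 + -0.5714·(sin 1.6604 − sin 0.7854) = -2.6651
y' = -1 − -0.5714·(cos 1.6604 − cos 0.7854) = -1.4552

(-2.6651, -1.4552, 1.6604)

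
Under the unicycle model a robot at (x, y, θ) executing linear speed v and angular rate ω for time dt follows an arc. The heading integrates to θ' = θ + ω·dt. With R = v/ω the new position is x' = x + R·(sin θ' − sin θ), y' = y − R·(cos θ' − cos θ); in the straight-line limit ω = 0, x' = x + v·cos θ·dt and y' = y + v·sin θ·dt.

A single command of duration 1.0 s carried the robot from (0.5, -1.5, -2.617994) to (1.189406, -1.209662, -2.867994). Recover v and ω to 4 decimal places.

v = -0.7500, ω = -0.2500

Δθ = -2.867994 − -2.617994 = -0.250000
ω = Δθ/dt = -0.250000/1.0 = -0.2500
R = Δx/(sin θ' − sin θ) = 3.0000
v = R·ω = 3.0000·-0.2500 = -0.7500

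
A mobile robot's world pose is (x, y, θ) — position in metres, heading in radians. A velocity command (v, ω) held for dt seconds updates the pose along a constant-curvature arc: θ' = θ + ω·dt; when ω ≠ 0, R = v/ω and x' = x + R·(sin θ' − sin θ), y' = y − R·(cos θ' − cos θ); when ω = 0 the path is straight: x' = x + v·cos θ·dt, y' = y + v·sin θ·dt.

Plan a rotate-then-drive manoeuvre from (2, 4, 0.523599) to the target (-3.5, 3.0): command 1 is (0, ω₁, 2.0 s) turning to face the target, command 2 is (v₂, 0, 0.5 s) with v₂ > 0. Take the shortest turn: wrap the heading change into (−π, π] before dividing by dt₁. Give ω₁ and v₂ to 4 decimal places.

ω₁ = 1.3989, v₂ = 11.1803

heading to target = atan2(3−4, -3.5−2) = -2.9617
Δθ = wrap(-2.9617 − 0.5236) = 2.7978; ω₁ = Δθ/dt₁ = 1.3989
distance = √((-3.5−2)² + (3−4)²) = 5.5902; v₂ = distance/dt₂ = 11.1803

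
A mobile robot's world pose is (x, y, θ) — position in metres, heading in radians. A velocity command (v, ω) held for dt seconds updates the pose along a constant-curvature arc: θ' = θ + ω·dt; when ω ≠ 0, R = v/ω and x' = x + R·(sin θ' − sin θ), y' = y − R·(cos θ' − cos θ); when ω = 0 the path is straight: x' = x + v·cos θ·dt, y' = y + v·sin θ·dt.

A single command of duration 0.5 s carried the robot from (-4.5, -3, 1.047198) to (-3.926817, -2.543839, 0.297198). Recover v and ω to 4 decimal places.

v = 1.5000, ω = -1.5000

Δθ = 0.297198 − 1.047198 = -0.750000
ω = Δθ/dt = -0.750000/0.5 = -1.5000
R = Δx/(sin θ' − sin θ) = -1.0000
v = R·ω = -1.0000·-1.5000 = 1.5000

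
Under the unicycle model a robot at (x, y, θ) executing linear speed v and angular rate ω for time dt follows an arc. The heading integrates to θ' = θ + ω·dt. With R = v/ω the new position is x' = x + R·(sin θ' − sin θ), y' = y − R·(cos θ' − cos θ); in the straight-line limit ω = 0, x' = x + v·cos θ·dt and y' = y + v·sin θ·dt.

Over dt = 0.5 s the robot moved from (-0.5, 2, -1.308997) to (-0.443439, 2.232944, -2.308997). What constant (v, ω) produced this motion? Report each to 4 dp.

Δθ = -2.308997 − -1.308997 = -1.000000
ω = Δθ/dt = -1.000000/0.5 = -2.0000
R = −Δy/(cos θ' − cos θ) = 0.2500
v = R·ω = 0.2500·-2.0000 = -0.5000

v = -0.5000, ω = -2.0000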